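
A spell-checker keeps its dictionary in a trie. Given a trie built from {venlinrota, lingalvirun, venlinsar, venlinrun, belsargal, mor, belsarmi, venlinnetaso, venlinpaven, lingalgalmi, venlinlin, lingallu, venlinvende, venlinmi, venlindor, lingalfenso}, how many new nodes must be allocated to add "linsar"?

Walking "linsar" from the root, the first 3 characters ("lin") follow existing edges; "s" is the first miss.
Each of the 3 remaining characters creates one node.

3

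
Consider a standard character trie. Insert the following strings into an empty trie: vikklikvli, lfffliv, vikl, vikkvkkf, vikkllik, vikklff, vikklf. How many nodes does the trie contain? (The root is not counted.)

27

Insert word by word; a character creates a node only if that edge doesn't already exist:
  "vikklikvli" → 10 new (v, i, k, k, l, i, k, v, l, i)
  "lfffliv" → 7 new (l, f, f, f, l, i, v)
  "vikl" → prefix "vik" already present; 1 new (l)
  "vikkvkkf" → prefix "vikk" already present; 4 new (v, k, k, f)
  "vikkllik" → prefix "vikkl" already present; 3 new (l, i, k)
  "vikklff" → prefix "vikkl" already present; 2 new (f, f)
  "vikklf" → prefix "vikklf" already present; 0 new (none)
Total nodes = 10 + 7 + 1 + 4 + 3 + 2 + 0 = 27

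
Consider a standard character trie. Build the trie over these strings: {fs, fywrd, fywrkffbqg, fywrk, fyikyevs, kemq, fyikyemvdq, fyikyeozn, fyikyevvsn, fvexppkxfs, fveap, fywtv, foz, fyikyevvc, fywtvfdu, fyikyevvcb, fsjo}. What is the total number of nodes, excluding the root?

For each word, the new-node count is its length minus the longest prefix already in the trie:
  "fs" → 2 new (f, s)
  "fywrd" → prefix "f" already present; 4 new (y, w, r, d)
  "fywrkffbqg" → prefix "fywr" already present; 6 new (k, f, f, b, q, g)
  "fywrk" → prefix "fywrk" already present; 0 new (none)
  "fyikyevs" → prefix "fy" already present; 6 new (i, k, y, e, v, s)
  "kemq" → 4 new (k, e, m, q)
  "fyikyemvdq" → prefix "fyikye" already present; 4 new (m, v, d, q)
  "fyikyeozn" → prefix "fyikye" already present; 3 new (o, z, n)
  "fyikyevvsn" → prefix "fyikyev" already present; 3 new (v, s, n)
  "fvexppkxfs" → prefix "f" already present; 9 new (v, e, x, p, p, k, x, f, s)
  "fveap" → prefix "fve" already present; 2 new (a, p)
  "fywtv" → prefix "fyw" already present; 2 new (t, v)
  "foz" → prefix "f" already present; 2 new (o, z)
  "fyikyevvc" → prefix "fyikyevv" already present; 1 new (c)
  "fywtvfdu" → prefix "fywtv" already present; 3 new (f, d, u)
  "fyikyevvcb" → prefix "fyikyevvc" already present; 1 new (b)
  "fsjo" → prefix "fs" already present; 2 new (j, o)
Total nodes = 2 + 4 + 6 + 0 + 6 + 4 + 4 + 3 + 3 + 9 + 2 + 2 + 2 + 1 + 3 + 1 + 2 = 54

54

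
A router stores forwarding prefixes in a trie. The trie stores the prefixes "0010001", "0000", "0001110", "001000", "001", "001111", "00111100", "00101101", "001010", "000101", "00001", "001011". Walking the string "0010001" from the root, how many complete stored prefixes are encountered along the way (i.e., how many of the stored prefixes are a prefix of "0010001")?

Check each prefix of "0010001" against the stored set — each match is an end-marker on the path.
Prefixes of the query that are stored words: "001", "001000", "0010001"
Count: 3

3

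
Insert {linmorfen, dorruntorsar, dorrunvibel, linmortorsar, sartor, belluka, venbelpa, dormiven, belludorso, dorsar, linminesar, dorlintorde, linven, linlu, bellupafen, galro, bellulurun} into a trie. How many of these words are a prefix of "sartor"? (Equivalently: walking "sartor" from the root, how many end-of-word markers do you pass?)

1

Traverse "sartor" character by character; count nodes along the way that are marked as word ends.
Prefixes of the query that are stored words: "sartor"
Count: 1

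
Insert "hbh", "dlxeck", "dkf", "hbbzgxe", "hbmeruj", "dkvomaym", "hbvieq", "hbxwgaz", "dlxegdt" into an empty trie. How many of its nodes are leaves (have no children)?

A leaf is a node with no children — equivalently, the end of a word that is not a proper prefix of any other stored word.
Those words: "dkf", "dkvomaym", "dlxeck", "dlxegdt", "hbbzgxe", "hbh", "hbmeruj", "hbvieq", "hbxwgaz"
Leaf count: 9

9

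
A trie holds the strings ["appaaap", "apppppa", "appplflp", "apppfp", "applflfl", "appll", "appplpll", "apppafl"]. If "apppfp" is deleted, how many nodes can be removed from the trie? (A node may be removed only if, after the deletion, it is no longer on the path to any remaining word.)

A node on "apppfp"'s path can go only if nothing else ends at it or branches off below it.
The suffix "fp" (2 nodes) is used only by "apppfp"; the node for "appp" still has the child "p", so pruning stops there.
Nodes removed: 2

2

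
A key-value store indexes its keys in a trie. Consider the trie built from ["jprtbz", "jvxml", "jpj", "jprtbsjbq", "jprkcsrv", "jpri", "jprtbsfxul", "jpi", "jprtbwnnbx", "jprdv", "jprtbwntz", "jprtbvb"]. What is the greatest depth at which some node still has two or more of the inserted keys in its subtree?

Look for the deepest trie node that still has at least two words in its subtree.
"jprtbwnnbx" and "jprtbwntz" agree on "jprtbwn" (7 characters) before diverging; nothing deeper is shared.
Longest shared-prefix length: 7

7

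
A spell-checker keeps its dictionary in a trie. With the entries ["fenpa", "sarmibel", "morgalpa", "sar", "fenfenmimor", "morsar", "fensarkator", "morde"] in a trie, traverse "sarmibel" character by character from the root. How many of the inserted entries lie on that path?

2

Walk "sarmibel" from the root; an end-of-word marker is hit whenever a stored word is a prefix of "sarmibel".
Prefixes of the query that are stored words: "sar", "sarmibel"
Count: 2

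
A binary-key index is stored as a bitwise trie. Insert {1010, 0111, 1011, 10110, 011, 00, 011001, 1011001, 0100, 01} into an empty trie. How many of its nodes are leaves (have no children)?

6

A leaf is a node with no children — equivalently, the end of a word that is not a proper prefix of any other stored word.
Those words: "00", "0100", "011001", "0111", "1010", "1011001"
Leaf count: 6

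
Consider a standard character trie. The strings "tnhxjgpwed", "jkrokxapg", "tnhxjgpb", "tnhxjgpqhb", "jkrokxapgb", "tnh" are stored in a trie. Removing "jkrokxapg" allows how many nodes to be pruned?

0

Walk "jkrokxapg" from the leaf back toward the root, removing each node that no remaining word uses.
Every node on "jkrokxapg" is still needed (e.g. by "jkrokxapgb"), so nothing is freed.
Nodes removed: 0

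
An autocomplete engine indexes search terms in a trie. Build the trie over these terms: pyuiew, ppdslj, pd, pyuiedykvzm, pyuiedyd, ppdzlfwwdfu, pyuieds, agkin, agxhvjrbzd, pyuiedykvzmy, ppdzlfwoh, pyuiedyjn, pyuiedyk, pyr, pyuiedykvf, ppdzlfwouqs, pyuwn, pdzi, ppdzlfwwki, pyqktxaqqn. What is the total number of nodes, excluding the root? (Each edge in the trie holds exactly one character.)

65

Trace insertions, counting only characters that open a new branch:
  "pyuiew" → 6 new (p, y, u, i, e, w)
  "ppdslj" → prefix "p" already present; 5 new (p, d, s, l, j)
  "pd" → prefix "p" already present; 1 new (d)
  "pyuiedykvzm" → prefix "pyuie" already present; 6 new (d, y, k, v, z, m)
  "pyuiedyd" → prefix "pyuiedy" already present; 1 new (d)
  "ppdzlfwwdfu" → prefix "ppd" already present; 8 new (z, l, f, w, w, d, f, u)
  "pyuieds" → prefix "pyuied" already present; 1 new (s)
  "agkin" → 5 new (a, g, k, i, n)
  "agxhvjrbzd" → prefix "ag" already present; 8 new (x, h, v, j, r, b, z, d)
  "pyuiedykvzmy" → prefix "pyuiedykvzm" already present; 1 new (y)
  "ppdzlfwoh" → prefix "ppdzlfw" already present; 2 new (o, h)
  "pyuiedyjn" → prefix "pyuiedy" already present; 2 new (j, n)
  "pyuiedyk" → prefix "pyuiedyk" already present; 0 new (none)
  "pyr" → prefix "py" already present; 1 new (r)
  "pyuiedykvf" → prefix "pyuiedykv" already present; 1 new (f)
  "ppdzlfwouqs" → prefix "ppdzlfwo" already present; 3 new (u, q, s)
  "pyuwn" → prefix "pyu" already present; 2 new (w, n)
  "pdzi" → prefix "pd" already present; 2 new (z, i)
  "ppdzlfwwki" → prefix "ppdzlfww" already present; 2 new (k, i)
  "pyqktxaqqn" → prefix "py" already present; 8 new (q, k, t, x, a, q, q, n)
Total nodes = 6 + 5 + 1 + 6 + 1 + 8 + 1 + 5 + 8 + 1 + 2 + 2 + 0 + 1 + 1 + 3 + 2 + 2 + 2 + 8 = 65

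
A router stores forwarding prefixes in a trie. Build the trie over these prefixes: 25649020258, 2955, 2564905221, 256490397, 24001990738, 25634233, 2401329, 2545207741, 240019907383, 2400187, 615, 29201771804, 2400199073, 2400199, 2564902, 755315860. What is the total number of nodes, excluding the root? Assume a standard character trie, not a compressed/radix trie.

Count nodes per top-level branch (shared prefixes stored once):
  '2'-branch (2400187, 2400199, 2400199073, 24001990738, 240019907383, 2401329, 2545207741, 25634233, 2564902, 25649020258, 256490397, 2564905221, 29201771804, 2955): 60 nodes
  '6'-branch (615): 3 nodes
  '7'-branch (755315860): 9 nodes
Sum: 72

72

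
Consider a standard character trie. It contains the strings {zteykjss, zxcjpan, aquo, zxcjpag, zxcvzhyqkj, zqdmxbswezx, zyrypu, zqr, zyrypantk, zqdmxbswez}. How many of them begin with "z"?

Filter for entries beginning with "z":
Words under "z": zqdmxbswez, zqdmxbswezx, zqr, zteykjss, zxcjpag, zxcjpan, zxcvzhyqkj, zyrypantk, zyrypu
Count: 9

9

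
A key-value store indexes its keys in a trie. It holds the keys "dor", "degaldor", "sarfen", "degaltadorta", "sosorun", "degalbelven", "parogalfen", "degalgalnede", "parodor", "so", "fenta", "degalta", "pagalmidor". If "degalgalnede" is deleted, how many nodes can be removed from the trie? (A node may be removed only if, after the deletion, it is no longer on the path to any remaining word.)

7

A node on "degalgalnede"'s path can go only if nothing else ends at it or branches off below it.
The suffix "galnede" (7 nodes) is used only by "degalgalnede"; the node for "degal" still has the child "d", so pruning stops there.
Nodes removed: 7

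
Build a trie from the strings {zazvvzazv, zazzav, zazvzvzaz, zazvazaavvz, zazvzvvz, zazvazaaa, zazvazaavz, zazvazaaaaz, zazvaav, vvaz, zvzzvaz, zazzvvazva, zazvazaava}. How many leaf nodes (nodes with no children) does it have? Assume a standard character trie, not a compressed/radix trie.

12

A leaf is a node with no children — equivalently, the end of a word that is not a proper prefix of any other stored word.
Those words: "vvaz", "zazvaav", "zazvazaaaaz", "zazvazaava", "zazvazaavvz", "zazvazaavz", "zazvvzazv", "zazvzvvz", "zazvzvzaz", "zazzav", "zazzvvazva", "zvzzvaz"
Leaf count: 12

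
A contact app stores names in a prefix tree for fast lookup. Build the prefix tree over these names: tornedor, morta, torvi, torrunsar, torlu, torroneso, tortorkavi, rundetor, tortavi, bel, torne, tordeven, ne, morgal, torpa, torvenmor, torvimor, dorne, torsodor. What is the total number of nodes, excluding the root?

79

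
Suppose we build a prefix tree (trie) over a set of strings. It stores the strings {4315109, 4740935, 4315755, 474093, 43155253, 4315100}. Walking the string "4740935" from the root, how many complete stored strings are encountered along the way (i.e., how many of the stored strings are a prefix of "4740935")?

Check each prefix of "4740935" against the stored set — each match is an end-marker on the path.
Prefixes of the query that are stored words: "474093", "4740935"
Count: 2

2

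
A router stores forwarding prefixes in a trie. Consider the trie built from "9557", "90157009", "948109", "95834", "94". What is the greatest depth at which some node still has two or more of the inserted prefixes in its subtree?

2

Equivalently: take the maximum, over all pairs, of their longest common prefix length.
e.g. "94" and "948109" share the prefix "94" of length 2; no pair shares a longer one.
Longest shared-prefix length: 2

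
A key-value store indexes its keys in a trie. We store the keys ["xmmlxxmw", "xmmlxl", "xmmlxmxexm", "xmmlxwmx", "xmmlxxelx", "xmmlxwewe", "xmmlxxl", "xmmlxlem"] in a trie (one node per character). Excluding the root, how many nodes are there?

For each word, the new-node count is its length minus the longest prefix already in the trie:
  "xmmlxxmw" → 8 new (x, m, m, l, x, x, m, w)
  "xmmlxl" → prefix "xmmlx" already present; 1 new (l)
  "xmmlxmxexm" → prefix "xmmlx" already present; 5 new (m, x, e, x, m)
  "xmmlxwmx" → prefix "xmmlx" already present; 3 new (w, m, x)
  "xmmlxxelx" → prefix "xmmlxx" already present; 3 new (e, l, x)
  "xmmlxwewe" → prefix "xmmlxw" already present; 3 new (e, w, e)
  "xmmlxxl" → prefix "xmmlxx" already present; 1 new (l)
  "xmmlxlem" → prefix "xmmlxl" already present; 2 new (e, m)
Total nodes = 8 + 1 + 5 + 3 + 3 + 3 + 1 + 2 = 26

26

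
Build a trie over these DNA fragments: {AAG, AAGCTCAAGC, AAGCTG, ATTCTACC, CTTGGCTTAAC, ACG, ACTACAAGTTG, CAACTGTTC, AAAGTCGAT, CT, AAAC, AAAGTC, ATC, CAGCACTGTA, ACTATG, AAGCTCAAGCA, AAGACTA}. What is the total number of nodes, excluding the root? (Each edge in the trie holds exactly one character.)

72

Insert word by word; a character creates a node only if that edge doesn't already exist:
  "AAG" → 3 new (A, A, G)
  "AAGCTCAAGC" → prefix "AAG" already present; 7 new (C, T, C, A, A, G, C)
  "AAGCTG" → prefix "AAGCT" already present; 1 new (G)
  "ATTCTACC" → prefix "A" already present; 7 new (T, T, C, T, A, C, C)
  "CTTGGCTTAAC" → 11 new (C, T, T, G, G, C, T, T, A, A, C)
  "ACG" → prefix "A" already present; 2 new (C, G)
  "ACTACAAGTTG" → prefix "AC" already present; 9 new (T, A, C, A, A, G, T, T, G)
  "CAACTGTTC" → prefix "C" already present; 8 new (A, A, C, T, G, T, T, C)
  "AAAGTCGAT" → prefix "AA" already present; 7 new (A, G, T, C, G, A, T)
  "CT" → prefix "CT" already present; 0 new (none)
  "AAAC" → prefix "AAA" already present; 1 new (C)
  "AAAGTC" → prefix "AAAGTC" already present; 0 new (none)
  "ATC" → prefix "AT" already present; 1 new (C)
  "CAGCACTGTA" → prefix "CA" already present; 8 new (G, C, A, C, T, G, T, A)
  "ACTATG" → prefix "ACTA" already present; 2 new (T, G)
  "AAGCTCAAGCA" → prefix "AAGCTCAAGC" already present; 1 new (A)
  "AAGACTA" → prefix "AAG" already present; 4 new (A, C, T, A)
Total nodes = 3 + 7 + 1 + 7 + 11 + 2 + 9 + 8 + 7 + 0 + 1 + 0 + 1 + 8 + 2 + 1 + 4 = 72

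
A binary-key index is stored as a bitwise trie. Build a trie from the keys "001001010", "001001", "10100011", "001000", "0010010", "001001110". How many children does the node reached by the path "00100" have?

The children of the "00100" node are the distinct next characters among strings starting with "00100".
Characters that immediately follow "00100" among the stored strings: {0, 1}.
That node has 2 child edges.

2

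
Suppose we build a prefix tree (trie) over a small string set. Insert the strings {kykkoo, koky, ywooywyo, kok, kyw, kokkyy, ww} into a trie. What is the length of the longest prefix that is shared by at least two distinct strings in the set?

3

Equivalently: take the maximum, over all pairs, of their longest common prefix length.
e.g. "kok" and "kokkyy" share the prefix "kok" of length 3; no pair shares a longer one.
Longest shared-prefix length: 3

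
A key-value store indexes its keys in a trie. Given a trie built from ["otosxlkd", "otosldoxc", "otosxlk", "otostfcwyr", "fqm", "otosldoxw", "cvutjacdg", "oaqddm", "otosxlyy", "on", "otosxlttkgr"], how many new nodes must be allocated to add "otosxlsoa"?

3

Walking "otosxlsoa" from the root, the first 6 characters ("otosxl") follow existing edges; "s" is the first miss.
Each of the 3 remaining characters creates one node.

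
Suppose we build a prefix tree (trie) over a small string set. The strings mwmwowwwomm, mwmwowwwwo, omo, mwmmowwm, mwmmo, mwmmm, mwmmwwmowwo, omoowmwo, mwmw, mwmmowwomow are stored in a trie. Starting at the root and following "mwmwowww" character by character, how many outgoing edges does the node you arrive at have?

The children of the "mwmwowww" node are the distinct next characters among strings starting with "mwmwowww".
Distinct next characters after "mwmwowww": o, w.
That node has 2 child edges.

2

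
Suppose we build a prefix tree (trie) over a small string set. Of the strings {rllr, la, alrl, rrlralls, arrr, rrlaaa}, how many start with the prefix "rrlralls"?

1

Filter for entries beginning with "rrlralls":
Words under "rrlralls": rrlralls
Count: 1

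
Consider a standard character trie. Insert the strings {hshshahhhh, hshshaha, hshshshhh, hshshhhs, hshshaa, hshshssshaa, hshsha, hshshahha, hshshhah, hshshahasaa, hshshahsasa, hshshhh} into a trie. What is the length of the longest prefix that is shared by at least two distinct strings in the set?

Equivalently: take the maximum, over all pairs, of their longest common prefix length.
e.g. "hshshaha" and "hshshahasaa" share the prefix "hshshaha" of length 8; no pair shares a longer one.
Longest shared-prefix length: 8

8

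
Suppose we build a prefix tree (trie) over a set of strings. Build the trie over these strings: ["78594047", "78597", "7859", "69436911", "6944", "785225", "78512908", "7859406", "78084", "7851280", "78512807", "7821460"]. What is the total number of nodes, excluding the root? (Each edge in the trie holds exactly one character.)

38

Count nodes per top-level branch (shared prefixes stored once):
  '6'-branch (69436911, 6944): 9 nodes
  '7'-branch (78084, 7821460, 7851280, 78512807, 78512908, 785225, 7859, 78594047, 7859406, 78597): 29 nodes
Sum: 38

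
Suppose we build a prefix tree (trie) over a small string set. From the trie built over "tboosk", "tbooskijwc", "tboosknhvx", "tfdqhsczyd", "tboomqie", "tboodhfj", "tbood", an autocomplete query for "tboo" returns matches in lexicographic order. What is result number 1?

tbood

Words with prefix "tboo", in lexicographic order: "tbood", "tboodhfj", "tboomqie", "tboosk", "tbooskijwc", "tboosknhvx"
Position 1: tbood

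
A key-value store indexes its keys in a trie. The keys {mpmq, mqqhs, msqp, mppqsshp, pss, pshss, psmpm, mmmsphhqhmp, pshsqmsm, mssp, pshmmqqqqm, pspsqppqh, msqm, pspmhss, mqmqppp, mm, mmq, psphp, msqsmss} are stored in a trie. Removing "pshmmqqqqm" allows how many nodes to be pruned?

7

Walk "pshmmqqqqm" from the leaf back toward the root, removing each node that no remaining word uses.
The suffix "mmqqqqm" (7 nodes) is used only by "pshmmqqqqm"; the node for "psh" still has the child "s", so pruning stops there.
Nodes removed: 7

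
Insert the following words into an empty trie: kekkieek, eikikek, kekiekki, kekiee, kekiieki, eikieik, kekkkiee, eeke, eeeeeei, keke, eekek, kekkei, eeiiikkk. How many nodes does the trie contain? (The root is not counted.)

Trace insertions, counting only characters that open a new branch:
  "kekkieek" → 8 new (k, e, k, k, i, e, e, k)
  "eikikek" → 7 new (e, i, k, i, k, e, k)
  "kekiekki" → prefix "kek" already present; 5 new (i, e, k, k, i)
  "kekiee" → prefix "kekie" already present; 1 new (e)
  "kekiieki" → prefix "keki" already present; 4 new (i, e, k, i)
  "eikieik" → prefix "eiki" already present; 3 new (e, i, k)
  "kekkkiee" → prefix "kekk" already present; 4 new (k, i, e, e)
  "eeke" → prefix "e" already present; 3 new (e, k, e)
  "eeeeeei" → prefix "ee" already present; 5 new (e, e, e, e, i)
  "keke" → prefix "kek" already present; 1 new (e)
  "eekek" → prefix "eeke" already present; 1 new (k)
  "kekkei" → prefix "kekk" already present; 2 new (e, i)
  "eeiiikkk" → prefix "ee" already present; 6 new (i, i, i, k, k, k)
Total nodes = 8 + 7 + 5 + 1 + 4 + 3 + 4 + 3 + 5 + 1 + 1 + 2 + 6 = 50

50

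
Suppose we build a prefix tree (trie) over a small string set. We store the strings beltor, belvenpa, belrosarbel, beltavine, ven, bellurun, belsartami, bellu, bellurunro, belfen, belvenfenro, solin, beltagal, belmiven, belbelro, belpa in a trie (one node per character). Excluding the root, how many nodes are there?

Insert word by word; a character creates a node only if that edge doesn't already exist:
  "beltor" → 6 new (b, e, l, t, o, r)
  "belvenpa" → prefix "bel" already present; 5 new (v, e, n, p, a)
  "belrosarbel" → prefix "bel" already present; 8 new (r, o, s, a, r, b, e, l)
  "beltavine" → prefix "belt" already present; 5 new (a, v, i, n, e)
  "ven" → 3 new (v, e, n)
  "bellurun" → prefix "bel" already present; 5 new (l, u, r, u, n)
  "belsartami" → prefix "bel" already present; 7 new (s, a, r, t, a, m, i)
  "bellu" → prefix "bellu" already present; 0 new (none)
  "bellurunro" → prefix "bellurun" already present; 2 new (r, o)
  "belfen" → prefix "bel" already present; 3 new (f, e, n)
  "belvenfenro" → prefix "belven" already present; 5 new (f, e, n, r, o)
  "solin" → 5 new (s, o, l, i, n)
  "beltagal" → prefix "belta" already present; 3 new (g, a, l)
  "belmiven" → prefix "bel" already present; 5 new (m, i, v, e, n)
  "belbelro" → prefix "bel" already present; 5 new (b, e, l, r, o)
  "belpa" → prefix "bel" already present; 2 new (p, a)
Total nodes = 6 + 5 + 8 + 5 + 3 + 5 + 7 + 0 + 2 + 3 + 5 + 5 + 3 + 5 + 5 + 2 = 69

69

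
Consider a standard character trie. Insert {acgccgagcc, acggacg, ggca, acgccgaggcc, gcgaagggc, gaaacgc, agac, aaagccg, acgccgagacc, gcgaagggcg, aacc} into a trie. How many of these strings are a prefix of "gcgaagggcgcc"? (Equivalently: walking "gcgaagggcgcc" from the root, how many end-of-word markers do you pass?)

2

Check each prefix of "gcgaagggcgcc" against the stored set — each match is an end-marker on the path.
Prefixes of the query that are stored words: "gcgaagggc", "gcgaagggcg"
Count: 2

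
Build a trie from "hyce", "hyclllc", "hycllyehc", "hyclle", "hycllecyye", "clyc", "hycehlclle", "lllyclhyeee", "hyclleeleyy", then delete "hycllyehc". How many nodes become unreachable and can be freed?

After clearing the end-marker at "hycllyehc", prune upward until reaching a node still needed by another word.
The suffix "yehc" (4 nodes) is used only by "hycllyehc"; the node for "hycll" still has the child "l", so pruning stops there.
Nodes removed: 4

4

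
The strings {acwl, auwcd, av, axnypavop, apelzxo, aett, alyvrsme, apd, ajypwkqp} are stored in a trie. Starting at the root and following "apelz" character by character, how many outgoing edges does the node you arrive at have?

Follow the path "apelz" to its node, then look at its outgoing edges.
Distinct next characters after "apelz": x.
That node has 1 child edge.

1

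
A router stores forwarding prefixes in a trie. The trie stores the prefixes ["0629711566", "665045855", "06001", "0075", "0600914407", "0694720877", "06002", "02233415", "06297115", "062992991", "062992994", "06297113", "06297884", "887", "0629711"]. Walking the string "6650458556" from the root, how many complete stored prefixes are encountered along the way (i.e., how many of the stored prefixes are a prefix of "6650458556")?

1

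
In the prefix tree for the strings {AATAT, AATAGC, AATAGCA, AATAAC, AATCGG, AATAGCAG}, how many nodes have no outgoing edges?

Leaves are exactly the stored words that no other stored word extends.
Those words: "AATAAC", "AATAGCAG", "AATAT", "AATCGG"
Leaf count: 4

4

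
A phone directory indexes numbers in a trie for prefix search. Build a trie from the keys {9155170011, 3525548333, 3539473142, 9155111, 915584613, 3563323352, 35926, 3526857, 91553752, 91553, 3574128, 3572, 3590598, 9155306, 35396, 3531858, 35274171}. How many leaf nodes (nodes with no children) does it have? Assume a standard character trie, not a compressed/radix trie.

A leaf is a node with no children — equivalently, the end of a word that is not a proper prefix of any other stored word.
Those words: "3525548333", "3526857", "35274171", "3531858", "3539473142", "35396", "3563323352", "3572", "3574128", "3590598", "35926", "9155111", "9155170011", "9155306", "91553752", "915584613"
Leaf count: 16

16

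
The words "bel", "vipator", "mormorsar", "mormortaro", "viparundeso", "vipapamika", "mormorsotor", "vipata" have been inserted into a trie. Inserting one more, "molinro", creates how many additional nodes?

Walking "molinro" from the root, the first 2 characters ("mo") follow existing edges; "l" is the first miss.
New nodes needed: |"molinro"| − 2 = 7 − 2 = 5.

5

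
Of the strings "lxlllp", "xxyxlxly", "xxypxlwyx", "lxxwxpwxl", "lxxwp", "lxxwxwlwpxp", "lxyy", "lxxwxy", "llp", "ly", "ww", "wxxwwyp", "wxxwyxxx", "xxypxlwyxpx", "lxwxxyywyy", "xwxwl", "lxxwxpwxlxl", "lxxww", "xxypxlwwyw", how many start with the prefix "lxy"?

1

Walk to "lxy"; the words in its subtree are exactly those with that prefix.
Words under "lxy": lxyy
Count: 1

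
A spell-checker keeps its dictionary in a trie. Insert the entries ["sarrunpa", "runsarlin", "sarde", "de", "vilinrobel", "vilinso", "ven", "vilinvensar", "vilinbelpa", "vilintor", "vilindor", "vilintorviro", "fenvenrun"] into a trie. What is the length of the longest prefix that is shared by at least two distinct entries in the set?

Equivalently: take the maximum, over all pairs, of their longest common prefix length.
e.g. "vilintor" and "vilintorviro" share the prefix "vilintor" of length 8; no pair shares a longer one.
Longest shared-prefix length: 8

8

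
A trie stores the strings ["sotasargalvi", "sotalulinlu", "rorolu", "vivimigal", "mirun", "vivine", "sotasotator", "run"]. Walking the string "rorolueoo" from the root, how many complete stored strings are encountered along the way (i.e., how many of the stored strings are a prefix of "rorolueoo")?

1

Walk "rorolueoo" from the root; an end-of-word marker is hit whenever a stored word is a prefix of "rorolueoo".
Prefixes of the query that are stored words: "rorolu"
Count: 1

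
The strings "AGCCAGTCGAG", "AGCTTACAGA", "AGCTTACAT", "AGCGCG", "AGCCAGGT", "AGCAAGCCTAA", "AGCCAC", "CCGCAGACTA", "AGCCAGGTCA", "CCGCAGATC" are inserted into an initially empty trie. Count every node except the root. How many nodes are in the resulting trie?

For each word, the new-node count is its length minus the longest prefix already in the trie:
  "AGCCAGTCGAG" → 11 new (A, G, C, C, A, G, T, C, G, A, G)
  "AGCTTACAGA" → prefix "AGC" already present; 7 new (T, T, A, C, A, G, A)
  "AGCTTACAT" → prefix "AGCTTACA" already present; 1 new (T)
  "AGCGCG" → prefix "AGC" already present; 3 new (G, C, G)
  "AGCCAGGT" → prefix "AGCCAG" already present; 2 new (G, T)
  "AGCAAGCCTAA" → prefix "AGC" already present; 8 new (A, A, G, C, C, T, A, A)
  "AGCCAC" → prefix "AGCCA" already present; 1 new (C)
  "CCGCAGACTA" → 10 new (C, C, G, C, A, G, A, C, T, A)
  "AGCCAGGTCA" → prefix "AGCCAGGT" already present; 2 new (C, A)
  "CCGCAGATC" → prefix "CCGCAGA" already present; 2 new (T, C)
Total nodes = 11 + 7 + 1 + 3 + 2 + 8 + 1 + 10 + 2 + 2 = 47

47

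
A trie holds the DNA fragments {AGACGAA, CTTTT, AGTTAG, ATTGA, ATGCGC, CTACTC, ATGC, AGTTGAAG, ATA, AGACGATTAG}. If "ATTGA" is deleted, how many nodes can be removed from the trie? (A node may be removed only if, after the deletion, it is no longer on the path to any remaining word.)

Walk "ATTGA" from the leaf back toward the root, removing each node that no remaining word uses.
The suffix "TGA" (3 nodes) is used only by "ATTGA"; the node for "AT" still has the child "G", so pruning stops there.
Nodes removed: 3

3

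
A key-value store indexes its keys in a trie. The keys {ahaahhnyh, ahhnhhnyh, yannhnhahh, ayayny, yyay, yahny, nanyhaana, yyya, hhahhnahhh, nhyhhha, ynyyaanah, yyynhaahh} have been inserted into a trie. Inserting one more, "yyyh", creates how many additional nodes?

"yyy" is already a path in the trie; the remaining "h" must be added.
So 4 − 3 = 1 new nodes.

1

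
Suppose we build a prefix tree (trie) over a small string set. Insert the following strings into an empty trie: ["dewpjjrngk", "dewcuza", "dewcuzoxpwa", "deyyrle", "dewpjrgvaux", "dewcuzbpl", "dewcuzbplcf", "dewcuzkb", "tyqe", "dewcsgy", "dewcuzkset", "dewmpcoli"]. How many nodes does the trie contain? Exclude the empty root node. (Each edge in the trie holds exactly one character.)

Insert word by word; a character creates a node only if that edge doesn't already exist:
  "dewpjjrngk" → 10 new (d, e, w, p, j, j, r, n, g, k)
  "dewcuza" → prefix "dew" already present; 4 new (c, u, z, a)
  "dewcuzoxpwa" → prefix "dewcuz" already present; 5 new (o, x, p, w, a)
  "deyyrle" → prefix "de" already present; 5 new (y, y, r, l, e)
  "dewpjrgvaux" → prefix "dewpj" already present; 6 new (r, g, v, a, u, x)
  "dewcuzbpl" → prefix "dewcuz" already present; 3 new (b, p, l)
  "dewcuzbplcf" → prefix "dewcuzbpl" already present; 2 new (c, f)
  "dewcuzkb" → prefix "dewcuz" already present; 2 new (k, b)
  "tyqe" → 4 new (t, y, q, e)
  "dewcsgy" → prefix "dewc" already present; 3 new (s, g, y)
  "dewcuzkset" → prefix "dewcuzk" already present; 3 new (s, e, t)
  "dewmpcoli" → prefix "dew" already present; 6 new (m, p, c, o, l, i)
Total nodes = 10 + 4 + 5 + 5 + 6 + 3 + 2 + 2 + 4 + 3 + 3 + 6 = 53

53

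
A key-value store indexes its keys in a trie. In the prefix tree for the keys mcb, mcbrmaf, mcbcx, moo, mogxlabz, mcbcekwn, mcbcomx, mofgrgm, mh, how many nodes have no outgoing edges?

8

Leaves are exactly the stored words that no other stored word extends.
Those words: "mcbcekwn", "mcbcomx", "mcbcx", "mcbrmaf", "mh", "mofgrgm", "mogxlabz", "moo"
Leaf count: 8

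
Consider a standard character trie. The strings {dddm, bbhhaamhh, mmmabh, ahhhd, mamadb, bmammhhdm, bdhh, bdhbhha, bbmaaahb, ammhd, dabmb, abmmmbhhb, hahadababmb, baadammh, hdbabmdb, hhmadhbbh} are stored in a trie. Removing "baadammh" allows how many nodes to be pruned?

7

A node on "baadammh"'s path can go only if nothing else ends at it or branches off below it.
The suffix "aadammh" (7 nodes) is used only by "baadammh"; the node for "b" still has the child "b", so pruning stops there.
Nodes removed: 7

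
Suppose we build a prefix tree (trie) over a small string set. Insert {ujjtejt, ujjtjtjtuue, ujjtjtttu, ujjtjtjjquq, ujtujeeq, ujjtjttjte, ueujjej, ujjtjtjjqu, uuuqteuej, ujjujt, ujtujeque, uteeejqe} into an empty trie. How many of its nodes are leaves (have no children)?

Leaves are exactly the stored words that no other stored word extends.
Those words: "ueujjej", "ujjtejt", "ujjtjtjjquq", "ujjtjtjtuue", "ujjtjttjte", "ujjtjtttu", "ujjujt", "ujtujeeq", "ujtujeque", "uteeejqe", "uuuqteuej"
Leaf count: 11

11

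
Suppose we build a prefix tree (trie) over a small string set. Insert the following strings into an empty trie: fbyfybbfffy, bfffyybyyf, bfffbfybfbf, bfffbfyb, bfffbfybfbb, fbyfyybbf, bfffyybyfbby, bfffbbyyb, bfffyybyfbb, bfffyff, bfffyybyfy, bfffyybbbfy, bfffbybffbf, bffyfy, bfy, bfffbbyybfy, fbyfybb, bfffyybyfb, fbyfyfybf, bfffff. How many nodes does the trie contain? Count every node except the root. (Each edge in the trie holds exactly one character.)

66

Insert word by word; a character creates a node only if that edge doesn't already exist:
  "fbyfybbfffy" → 11 new (f, b, y, f, y, b, b, f, f, f, y)
  "bfffyybyyf" → 10 new (b, f, f, f, y, y, b, y, y, f)
  "bfffbfybfbf" → prefix "bfff" already present; 7 new (b, f, y, b, f, b, f)
  "bfffbfyb" → prefix "bfffbfyb" already present; 0 new (none)
  "bfffbfybfbb" → prefix "bfffbfybfb" already present; 1 new (b)
  "fbyfyybbf" → prefix "fbyfy" already present; 4 new (y, b, b, f)
  "bfffyybyfbby" → prefix "bfffyyby" already present; 4 new (f, b, b, y)
  "bfffbbyyb" → prefix "bfffb" already present; 4 new (b, y, y, b)
  "bfffyybyfbb" → prefix "bfffyybyfbb" already present; 0 new (none)
  "bfffyff" → prefix "bfffy" already present; 2 new (f, f)
  "bfffyybyfy" → prefix "bfffyybyf" already present; 1 new (y)
  "bfffyybbbfy" → prefix "bfffyyb" already present; 4 new (b, b, f, y)
  "bfffbybffbf" → prefix "bfffb" already present; 6 new (y, b, f, f, b, f)
  "bffyfy" → prefix "bff" already present; 3 new (y, f, y)
  "bfy" → prefix "bf" already present; 1 new (y)
  "bfffbbyybfy" → prefix "bfffbbyyb" already present; 2 new (f, y)
  "fbyfybb" → prefix "fbyfybb" already present; 0 new (none)
  "bfffyybyfb" → prefix "bfffyybyfb" already present; 0 new (none)
  "fbyfyfybf" → prefix "fbyfy" already present; 4 new (f, y, b, f)
  "bfffff" → prefix "bfff" already present; 2 new (f, f)
Total nodes = 11 + 10 + 7 + 0 + 1 + 4 + 4 + 4 + 0 + 2 + 1 + 4 + 6 + 3 + 1 + 2 + 0 + 0 + 4 + 2 = 66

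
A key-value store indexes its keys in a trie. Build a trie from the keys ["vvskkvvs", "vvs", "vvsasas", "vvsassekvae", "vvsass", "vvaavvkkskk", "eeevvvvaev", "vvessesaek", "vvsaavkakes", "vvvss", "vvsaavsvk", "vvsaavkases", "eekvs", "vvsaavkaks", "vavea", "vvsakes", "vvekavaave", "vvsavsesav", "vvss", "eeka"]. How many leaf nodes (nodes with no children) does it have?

18

A leaf is a node with no children — equivalently, the end of a word that is not a proper prefix of any other stored word.
Those words: "eeevvvvaev", "eeka", "eekvs", "vavea", "vvaavvkkskk", "vvekavaave", "vvessesaek", "vvsaavkakes", "vvsaavkaks", "vvsaavkases", "vvsaavsvk", "vvsakes", "vvsasas", "vvsassekvae", "vvsavsesav", "vvskkvvs", "vvss", "vvvss"
Leaf count: 18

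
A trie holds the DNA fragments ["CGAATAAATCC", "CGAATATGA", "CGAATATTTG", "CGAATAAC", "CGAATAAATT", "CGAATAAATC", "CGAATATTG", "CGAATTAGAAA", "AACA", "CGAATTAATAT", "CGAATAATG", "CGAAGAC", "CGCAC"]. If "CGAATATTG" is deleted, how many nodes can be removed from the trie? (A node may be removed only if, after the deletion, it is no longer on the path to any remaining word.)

1

After clearing the end-marker at "CGAATATTG", prune upward until reaching a node still needed by another word.
The suffix "G" (1 node) is used only by "CGAATATTG"; the node for "CGAATATT" still has the child "T", so pruning stops there.
Nodes removed: 1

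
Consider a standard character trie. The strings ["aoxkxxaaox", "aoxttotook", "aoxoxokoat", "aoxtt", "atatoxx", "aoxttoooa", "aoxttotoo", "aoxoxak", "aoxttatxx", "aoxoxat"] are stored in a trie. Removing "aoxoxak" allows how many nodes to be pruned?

A node on "aoxoxak"'s path can go only if nothing else ends at it or branches off below it.
The suffix "k" (1 node) is used only by "aoxoxak"; the node for "aoxoxa" still has the child "t", so pruning stops there.
Nodes removed: 1

1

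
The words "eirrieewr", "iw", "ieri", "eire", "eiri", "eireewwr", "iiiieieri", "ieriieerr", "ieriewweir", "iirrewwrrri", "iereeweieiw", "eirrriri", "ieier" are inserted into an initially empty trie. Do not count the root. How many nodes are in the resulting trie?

For each word, the new-node count is its length minus the longest prefix already in the trie:
  "eirrieewr" → 9 new (e, i, r, r, i, e, e, w, r)
  "iw" → 2 new (i, w)
  "ieri" → prefix "i" already present; 3 new (e, r, i)
  "eire" → prefix "eir" already present; 1 new (e)
  "eiri" → prefix "eir" already present; 1 new (i)
  "eireewwr" → prefix "eire" already present; 4 new (e, w, w, r)
  "iiiieieri" → prefix "i" already present; 8 new (i, i, i, e, i, e, r, i)
  "ieriieerr" → prefix "ieri" already present; 5 new (i, e, e, r, r)
  "ieriewweir" → prefix "ieri" already present; 6 new (e, w, w, e, i, r)
  "iirrewwrrri" → prefix "ii" already present; 9 new (r, r, e, w, w, r, r, r, i)
  "iereeweieiw" → prefix "ier" already present; 8 new (e, e, w, e, i, e, i, w)
  "eirrriri" → prefix "eirr" already present; 4 new (r, i, r, i)
  "ieier" → prefix "ie" already present; 3 new (i, e, r)
Total nodes = 9 + 2 + 3 + 1 + 1 + 4 + 8 + 5 + 6 + 9 + 8 + 4 + 3 = 63

63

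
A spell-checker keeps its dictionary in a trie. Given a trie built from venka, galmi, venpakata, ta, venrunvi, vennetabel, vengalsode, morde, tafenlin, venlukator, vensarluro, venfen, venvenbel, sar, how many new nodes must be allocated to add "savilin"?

5

The longest prefix of "savilin" already in the trie is "sa" (length 2).
Each of the 5 remaining characters creates one node.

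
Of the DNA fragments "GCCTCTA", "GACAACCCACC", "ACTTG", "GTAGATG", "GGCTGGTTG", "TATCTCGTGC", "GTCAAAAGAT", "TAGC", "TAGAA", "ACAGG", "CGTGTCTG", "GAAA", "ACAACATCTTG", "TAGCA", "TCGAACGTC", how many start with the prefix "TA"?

4

Walk to "TA"; the words in its subtree are exactly those with that prefix.
Matches: "TAGAA", "TAGC", "TAGCA", "TATCTCGTGC"
Count: 4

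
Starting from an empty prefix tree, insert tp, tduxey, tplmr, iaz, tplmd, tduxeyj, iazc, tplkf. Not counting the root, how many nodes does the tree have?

Trie structure (* marks end of a word):
(root)
├─ i
│  └─ a
│     └─ z *
│        └─ c *
└─ t
   ├─ d
   │  └─ u
   │     └─ x
   │        └─ e
   │           └─ y *
   │              └─ j *
   └─ p *
      └─ l
         ├─ k
         │  └─ f *
         └─ m
            ├─ d *
            └─ r *
Counting every labelled node above: 18.

18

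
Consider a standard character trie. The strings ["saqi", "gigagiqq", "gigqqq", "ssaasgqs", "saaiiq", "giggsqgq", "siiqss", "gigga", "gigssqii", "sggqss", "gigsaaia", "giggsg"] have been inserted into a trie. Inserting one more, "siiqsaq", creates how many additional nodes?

"siiqs" is already a path in the trie; the remaining "aq" must be added.
Each of the 2 remaining characters creates one node.

2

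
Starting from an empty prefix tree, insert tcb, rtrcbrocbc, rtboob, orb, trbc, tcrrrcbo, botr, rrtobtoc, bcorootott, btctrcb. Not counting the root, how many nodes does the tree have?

55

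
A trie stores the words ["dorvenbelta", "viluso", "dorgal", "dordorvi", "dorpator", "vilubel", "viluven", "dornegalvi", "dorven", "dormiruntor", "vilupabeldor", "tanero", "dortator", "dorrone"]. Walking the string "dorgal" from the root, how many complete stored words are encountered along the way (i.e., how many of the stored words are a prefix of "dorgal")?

1

Walk "dorgal" from the root; an end-of-word marker is hit whenever a stored word is a prefix of "dorgal".
Prefixes of the query that are stored words: "dorgal"
Count: 1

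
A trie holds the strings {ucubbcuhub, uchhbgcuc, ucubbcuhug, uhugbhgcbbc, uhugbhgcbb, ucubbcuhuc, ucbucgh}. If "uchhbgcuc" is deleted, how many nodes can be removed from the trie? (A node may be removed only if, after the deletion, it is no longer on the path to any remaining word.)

7

A node on "uchhbgcuc"'s path can go only if nothing else ends at it or branches off below it.
The suffix "hhbgcuc" (7 nodes) is used only by "uchhbgcuc"; the node for "uc" still has the child "u", so pruning stops there.
Nodes removed: 7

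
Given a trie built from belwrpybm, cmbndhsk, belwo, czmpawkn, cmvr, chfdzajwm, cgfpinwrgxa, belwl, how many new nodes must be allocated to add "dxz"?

"dxz" shares no prefix with any stored word, so all 3 characters open new nodes.
3 − 0 = 3 new nodes.

3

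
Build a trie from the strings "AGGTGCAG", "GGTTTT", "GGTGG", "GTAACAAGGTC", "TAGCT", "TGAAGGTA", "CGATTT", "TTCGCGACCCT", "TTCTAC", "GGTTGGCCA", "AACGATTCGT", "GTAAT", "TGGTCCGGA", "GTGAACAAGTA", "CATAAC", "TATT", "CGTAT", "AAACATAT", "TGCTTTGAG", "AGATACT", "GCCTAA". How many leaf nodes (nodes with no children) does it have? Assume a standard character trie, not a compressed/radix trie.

21

Leaves are exactly the stored words that no other stored word extends.
Those words: "AAACATAT", "AACGATTCGT", "AGATACT", "AGGTGCAG", "CATAAC", "CGATTT", "CGTAT", "GCCTAA", "GGTGG", "GGTTGGCCA", "GGTTTT", "GTAACAAGGTC", "GTAAT", "GTGAACAAGTA", "TAGCT", "TATT", "TGAAGGTA", "TGCTTTGAG", "TGGTCCGGA", "TTCGCGACCCT", "TTCTAC"
Leaf count: 21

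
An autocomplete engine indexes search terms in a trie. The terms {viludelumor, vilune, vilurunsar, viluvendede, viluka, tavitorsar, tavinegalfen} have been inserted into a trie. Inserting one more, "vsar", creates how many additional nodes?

3

Walking "vsar" from the root, the first 1 characters ("v") follow existing edges; "s" is the first miss.
New nodes needed: |"vsar"| − 1 = 4 − 1 = 3.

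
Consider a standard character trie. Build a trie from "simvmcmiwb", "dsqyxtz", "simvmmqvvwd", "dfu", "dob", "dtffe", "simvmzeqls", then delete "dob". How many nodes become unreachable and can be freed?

A node on "dob"'s path can go only if nothing else ends at it or branches off below it.
The suffix "ob" (2 nodes) is used only by "dob"; the node for "d" still has the child "s", so pruning stops there.
Nodes removed: 2

2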